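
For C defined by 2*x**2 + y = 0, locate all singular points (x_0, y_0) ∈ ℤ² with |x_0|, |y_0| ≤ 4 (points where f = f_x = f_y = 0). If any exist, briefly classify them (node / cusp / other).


No singular points in the scanned grid; C is smooth there.

Compute partial derivatives:
  f_x = 4*x.
  f_y = 1.
f_y = 1 is a nonzero constant, so f_y never vanishes: no point (x, y) can satisfy f = f_x = f_y = 0. In particular no (x, y) ∈ {−4, ..., 4}² is singular; the curve is smooth.


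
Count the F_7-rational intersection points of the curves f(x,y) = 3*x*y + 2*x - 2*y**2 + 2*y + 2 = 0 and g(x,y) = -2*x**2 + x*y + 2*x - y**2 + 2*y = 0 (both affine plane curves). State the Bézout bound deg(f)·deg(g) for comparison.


Common zeros: {(2, 2)}; count = 1; Bézout bound = 4.

deg(f) = 2, deg(g) = 2, so Bézout bound = 4.
Scan x ∈ F_7. For each x, list the y ∈ F_7 with f(x, y) ≡ 0 and those with g(x, y) ≡ 0 (mod 7); the common zeros in that column are the intersection.
  x = 0: f ≡ 0 at y ∈ ∅; g ≡ 0 at y ∈ {0, 2}; common: ∅.
  x = 1: f ≡ 0 at y ∈ {1, 5}; g ≡ 0 at y ∈ {0, 3}; common: ∅.
  x = 2: f ≡ 0 at y ∈ {2}; g ≡ 0 at y ∈ {2}; common: {2}.
  x = 3: f ≡ 0 at y ∈ ∅; g ≡ 0 at y ∈ ∅; common: ∅.
  x = 4: f ≡ 0 at y ∈ ∅; g ≡ 0 at y ∈ ∅; common: ∅.
  x = 5: f ≡ 0 at y ∈ {6}; g ≡ 0 at y ∈ {3, 4}; common: ∅.
  x = 6: f ≡ 0 at y ∈ {0, 3}; g ≡ 0 at y ∈ ∅; common: ∅.
Collecting: common zeros = {(2, 2)}, so the count is 1.
Comparison with the Bézout bound: 1 ≤ 4 = deg(f)·deg(g), as expected for curves with no common component (the affine F_7-count falls short of the bound because intersections may lie at infinity, over extension fields, or carry multiplicity).


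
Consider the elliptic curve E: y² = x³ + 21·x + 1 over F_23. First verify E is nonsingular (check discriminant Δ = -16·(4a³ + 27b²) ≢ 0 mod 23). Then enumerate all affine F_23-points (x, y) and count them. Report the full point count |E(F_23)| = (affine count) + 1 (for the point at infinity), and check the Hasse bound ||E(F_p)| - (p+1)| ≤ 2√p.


Affine points = {(0, 1), (0, 22), (1, 0), (5, 1), (5, 22), (7, 10), (7, 13), (12, 7), (12, 16), (14, 7), (14, 16), (17, 2), (17, 21), (18, 1), (18, 22), (20, 7), (20, 16), (22, 5), (22, 18)}; affine count = 19; |E(F_23)| = 20.

Discriminant check: Δ ∝ 4a³ + 27b² = 4·21³ + 27·1² = 4·9261 + 27·1 ≡ 18 (mod 23). Nonzero ⇒ E is nonsingular.
For each x ∈ F_23, compute rhs = x³ + 21·x + 1 mod 23, then count y ∈ F_23 with y² ≡ rhs.
  x = 0: rhs = 1, matching y values: 1, 22 (2 points).
  x = 1: rhs = 0, matching y values: 0 (1 points).
  x = 2: rhs = 5, matching y values: none (0 points).
  x = 3: rhs = 22, matching y values: none (0 points).
  x = 4: rhs = 11, matching y values: none (0 points).
  x = 5: rhs = 1, matching y values: 1, 22 (2 points).
  x = 6: rhs = 21, matching y values: none (0 points).
  x = 7: rhs = 8, matching y values: 10, 13 (2 points).
  x = 8: rhs = 14, matching y values: none (0 points).
  x = 9: rhs = 22, matching y values: none (0 points).
  x = 10: rhs = 15, matching y values: none (0 points).
  x = 11: rhs = 22, matching y values: none (0 points).
  x = 12: rhs = 3, matching y values: 7, 16 (2 points).
  x = 13: rhs = 10, matching y values: none (0 points).
  x = 14: rhs = 3, matching y values: 7, 16 (2 points).
  x = 15: rhs = 11, matching y values: none (0 points).
  x = 16: rhs = 17, matching y values: none (0 points).
  x = 17: rhs = 4, matching y values: 2, 21 (2 points).
  x = 18: rhs = 1, matching y values: 1, 22 (2 points).
  x = 19: rhs = 14, matching y values: none (0 points).
  x = 20: rhs = 3, matching y values: 7, 16 (2 points).
  x = 21: rhs = 20, matching y values: none (0 points).
  x = 22: rhs = 2, matching y values: 5, 18 (2 points).
Total affine count: 19.
Full point count |E(F_23)| = 19 + 1 = 20.
Hasse bound: |20 − (23+1)| = |-4| = 4 ≤ 2√23 ≈ 9.5917 ✓.


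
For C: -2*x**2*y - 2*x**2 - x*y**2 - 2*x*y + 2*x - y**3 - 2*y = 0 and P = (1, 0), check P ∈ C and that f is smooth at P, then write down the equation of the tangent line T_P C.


Tangent line at P: -2*x - 6*y + 2 = 0.

Step 1: f(1, 0) = 0, so P lies on C.
Step 2: partial derivatives
  f_x(x, y) = -4*x*y - 4*x - y**2 - 2*y + 2, f_y(x, y) = -2*x**2 - 2*x*y - 2*x - 3*y**2 - 2.
  f_x(P) = -2, f_y(P) = -6 (gradient nonzero, so P is smooth).
Step 3: tangent line at P: -2·(x − 1) + -6·(y − 0) = 0.
Expanding: -2*x - 6*y + 2 = 0.


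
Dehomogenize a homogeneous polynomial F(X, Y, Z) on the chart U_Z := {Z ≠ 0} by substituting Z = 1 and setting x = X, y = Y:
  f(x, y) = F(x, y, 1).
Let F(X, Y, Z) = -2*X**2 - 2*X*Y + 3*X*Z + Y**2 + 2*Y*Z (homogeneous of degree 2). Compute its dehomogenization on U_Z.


f(x, y) = -2*x**2 - 2*x*y + 3*x + y**2 + 2*y

On U_Z we set Z = 1. Each monomial c·X^i·Y^j·Z^k in F becomes c·x^i·y^j·1^k = c·x^i·y^j.
Substituting Z = 1: F(X, Y, 1) = -2*x**2 - 2*x*y + 3*x + y**2 + 2*y.
Note: deg(f) ≤ deg(F) = 2; strict inequality happens when F is divisible by Z (lost terms).


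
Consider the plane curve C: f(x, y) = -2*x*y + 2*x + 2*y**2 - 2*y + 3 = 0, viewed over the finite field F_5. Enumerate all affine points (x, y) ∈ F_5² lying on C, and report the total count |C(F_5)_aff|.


Affine F_5-points: {(0, 3), (1, 0), (1, 2), (2, 4)}; count = 4.

For each of the 25 pairs (x, y) ∈ F_5², evaluate f(x, y) mod 5. Record the zeros.
  x = 0: [0↦3, 1↦3, 2↦2, 3↦0, 4↦2]  zeros at y ∈ {3}
  x = 1: [0↦0, 1↦3, 2↦0, 3↦1, 4↦1]  zeros at y ∈ {0, 2}
  x = 2: [0↦2, 1↦3, 2↦3, 3↦2, 4↦0]  zeros at y ∈ {4}
  x = 3: [0↦4, 1↦3, 2↦1, 3↦3, 4↦4]  zeros at y ∈ ∅
  x = 4: [0↦1, 1↦3, 2↦4, 3↦4, 4↦3]  zeros at y ∈ ∅
Collecting zeros: affine points = {(0, 3), (1, 0), (1, 2), (2, 4)}.
Total count |C(F_5)_aff| = 4.


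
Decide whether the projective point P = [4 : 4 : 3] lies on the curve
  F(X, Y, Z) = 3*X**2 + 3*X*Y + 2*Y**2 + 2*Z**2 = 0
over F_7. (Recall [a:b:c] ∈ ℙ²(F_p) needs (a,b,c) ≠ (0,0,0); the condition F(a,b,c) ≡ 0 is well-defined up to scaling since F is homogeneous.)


F(4,4,3) ≡ 6 (mod 7); P is NOT on the curve.

Evaluate F(4, 4, 3) term-by-term (mod 7).
  3*X**2 ↦ 3·16·1·1 = 48
  3*X*Y ↦ 3·4·4·1 = 48
  2*Y**2 ↦ 2·1·16·1 = 32
  2*Z**2 ↦ 2·1·1·9 = 18
Sum: F(4, 4, 3) = (48) + (48) + (32) + (18) = 146.
Reducing mod 7: 146 ≡ 6 (mod 7).
Since F(a, b, c) ≡ 6 ≠ 0 (mod 7), P does NOT lie on the curve.


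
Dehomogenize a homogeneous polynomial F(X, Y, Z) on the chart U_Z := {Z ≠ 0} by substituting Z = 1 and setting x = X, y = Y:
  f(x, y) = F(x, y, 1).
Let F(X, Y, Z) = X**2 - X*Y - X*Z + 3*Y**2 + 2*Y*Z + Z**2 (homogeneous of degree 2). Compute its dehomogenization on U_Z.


f(x, y) = x**2 - x*y - x + 3*y**2 + 2*y + 1

On U_Z we set Z = 1. Each monomial c·X^i·Y^j·Z^k in F becomes c·x^i·y^j·1^k = c·x^i·y^j.
Substituting Z = 1: F(X, Y, 1) = x**2 - x*y - x + 3*y**2 + 2*y + 1.
Note: deg(f) ≤ deg(F) = 2; strict inequality happens when F is divisible by Z (lost terms).


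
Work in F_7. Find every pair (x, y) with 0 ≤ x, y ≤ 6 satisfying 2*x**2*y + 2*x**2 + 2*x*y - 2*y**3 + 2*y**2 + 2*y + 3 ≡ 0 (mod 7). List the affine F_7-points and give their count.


Affine F_7-points: {(2, 5), (3, 0), (3, 3), (3, 5), (4, 0), (4, 1), (5, 3), (6, 1), (6, 6)}; count = 9.

For each of the 49 pairs (x, y) ∈ F_7², evaluate f(x, y) mod 7. Record the zeros.
  x = 0: [0↦3, 1↦5, 2↦6, 3↦1, 4↦6, 5↦2, 6↦5]  zeros at y ∈ ∅
  x = 1: [0↦5, 1↦4, 2↦2, 3↦1, 4↦3, 5↦3, 6↦3]  zeros at y ∈ ∅
  x = 2: [0↦4, 1↦4, 2↦3, 3↦3, 4↦6, 5↦0, 6↦1]  zeros at y ∈ {5}
  x = 3: [0↦0, 1↦5, 2↦2, 3↦0, 4↦1, 5↦0, 6↦6]  zeros at y ∈ {0, 3, 5}
  x = 4: [0↦0, 1↦0, 2↦6, 3↦6, 4↦2, 5↦3, 6↦4]  zeros at y ∈ {0, 1}
  x = 5: [0↦4, 1↦3, 2↦1, 3↦0, 4↦2, 5↦2, 6↦2]  zeros at y ∈ {3}
  x = 6: [0↦5, 1↦0, 2↦1, 3↦3, 4↦1, 5↦4, 6↦0]  zeros at y ∈ {1, 6}
Collecting zeros: affine points = {(2, 5), (3, 0), (3, 3), (3, 5), (4, 0), (4, 1), (5, 3), (6, 1), (6, 6)}.
Total count |C(F_7)_aff| = 9.


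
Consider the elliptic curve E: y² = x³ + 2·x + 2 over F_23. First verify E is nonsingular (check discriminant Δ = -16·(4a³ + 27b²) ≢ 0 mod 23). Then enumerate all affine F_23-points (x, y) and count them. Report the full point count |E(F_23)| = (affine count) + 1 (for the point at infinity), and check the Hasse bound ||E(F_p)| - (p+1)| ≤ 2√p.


Affine points = {(0, 5), (0, 18), (3, 9), (3, 14), (6, 0), (8, 1), (8, 22), (9, 6), (9, 17), (12, 11), (12, 12), (15, 7), (15, 16), (16, 6), (16, 17), (17, 2), (17, 21), (21, 6), (21, 17)}; affine count = 19; |E(F_23)| = 20.

Discriminant check: Δ ∝ 4a³ + 27b² = 4·2³ + 27·2² = 4·8 + 27·4 ≡ 2 (mod 23). Nonzero ⇒ E is nonsingular.
For each x ∈ F_23, compute rhs = x³ + 2·x + 2 mod 23, then count y ∈ F_23 with y² ≡ rhs.
  x = 0: rhs = 2, matching y values: 5, 18 (2 points).
  x = 1: rhs = 5, matching y values: none (0 points).
  x = 2: rhs = 14, matching y values: none (0 points).
  x = 3: rhs = 12, matching y values: 9, 14 (2 points).
  x = 4: rhs = 5, matching y values: none (0 points).
  x = 5: rhs = 22, matching y values: none (0 points).
  x = 6: rhs = 0, matching y values: 0 (1 points).
  x = 7: rhs = 14, matching y values: none (0 points).
  x = 8: rhs = 1, matching y values: 1, 22 (2 points).
  x = 9: rhs = 13, matching y values: 6, 17 (2 points).
  x = 10: rhs = 10, matching y values: none (0 points).
  x = 11: rhs = 21, matching y values: none (0 points).
  x = 12: rhs = 6, matching y values: 11, 12 (2 points).
  x = 13: rhs = 17, matching y values: none (0 points).
  x = 14: rhs = 14, matching y values: none (0 points).
  x = 15: rhs = 3, matching y values: 7, 16 (2 points).
  x = 16: rhs = 13, matching y values: 6, 17 (2 points).
  x = 17: rhs = 4, matching y values: 2, 21 (2 points).
  x = 18: rhs = 5, matching y values: none (0 points).
  x = 19: rhs = 22, matching y values: none (0 points).
  x = 20: rhs = 15, matching y values: none (0 points).
  x = 21: rhs = 13, matching y values: 6, 17 (2 points).
  x = 22: rhs = 22, matching y values: none (0 points).
Total affine count: 19.
Full point count |E(F_23)| = 19 + 1 = 20.
Hasse bound: |20 − (23+1)| = |-4| = 4 ≤ 2√23 ≈ 9.5917 ✓.


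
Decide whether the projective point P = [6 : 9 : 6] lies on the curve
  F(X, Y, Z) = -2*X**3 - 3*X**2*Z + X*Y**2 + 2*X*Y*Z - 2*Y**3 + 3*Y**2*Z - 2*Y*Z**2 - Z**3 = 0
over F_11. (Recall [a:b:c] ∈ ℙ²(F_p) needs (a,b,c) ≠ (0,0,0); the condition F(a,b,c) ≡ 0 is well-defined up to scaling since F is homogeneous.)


F(6,9,6) ≡ 4 (mod 11); P is NOT on the curve.

Evaluate F(6, 9, 6) term-by-term (mod 11).
  -2*X**3 ↦ -2·216·1·1 = -432
  -3*X**2*Z ↦ -3·36·1·6 = -648
  X*Y**2 ↦ 1·6·81·1 = 486
  2*X*Y*Z ↦ 2·6·9·6 = 648
  -2*Y**3 ↦ -2·1·729·1 = -1458
  3*Y**2*Z ↦ 3·1·81·6 = 1458
  -2*Y*Z**2 ↦ -2·1·9·36 = -648
  -Z**3 ↦ -1·1·1·216 = -216
Sum: F(6, 9, 6) = (-432) + (-648) + (486) + (648) + (-1458) + (1458) + (-648) + (-216) = -810.
Reducing mod 11: -810 ≡ 4 (mod 11).
Since F(a, b, c) ≡ 4 ≠ 0 (mod 11), P does NOT lie on the curve.


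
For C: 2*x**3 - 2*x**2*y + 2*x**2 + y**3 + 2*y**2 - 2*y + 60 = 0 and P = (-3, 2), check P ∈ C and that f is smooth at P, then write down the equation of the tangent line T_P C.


Tangent line at P: 66*x + 198 = 0.

Step 1: f(-3, 2) = 0, so P lies on C.
Step 2: partial derivatives
  f_x(x, y) = 6*x**2 - 4*x*y + 4*x, f_y(x, y) = -2*x**2 + 3*y**2 + 4*y - 2.
  f_x(P) = 66, f_y(P) = 0 (gradient nonzero, so P is smooth).
Step 3: tangent line at P: 66·(x − -3) + 0·(y − 2) = 0.
Expanding: 66*x + 198 = 0.


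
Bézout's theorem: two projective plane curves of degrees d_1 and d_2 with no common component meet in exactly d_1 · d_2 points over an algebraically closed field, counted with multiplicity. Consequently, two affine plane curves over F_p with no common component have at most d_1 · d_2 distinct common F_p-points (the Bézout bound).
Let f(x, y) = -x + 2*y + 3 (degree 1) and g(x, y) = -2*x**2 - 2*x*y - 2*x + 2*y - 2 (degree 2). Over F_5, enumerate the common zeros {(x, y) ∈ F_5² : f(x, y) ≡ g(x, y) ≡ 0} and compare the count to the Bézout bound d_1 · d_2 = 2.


Common zeros: {(0, 1), (4, 3)}; count = 2; Bézout bound = 2.

deg(f) = 1, deg(g) = 2, so Bézout bound = 2.
Scan x ∈ F_5. For each x, list the y ∈ F_5 with f(x, y) ≡ 0 and those with g(x, y) ≡ 0 (mod 5); the common zeros in that column are the intersection.
  x = 0: f ≡ 0 at y ∈ {1}; g ≡ 0 at y ∈ {1}; common: {1}.
  x = 1: f ≡ 0 at y ∈ {4}; g ≡ 0 at y ∈ ∅; common: ∅.
  x = 2: f ≡ 0 at y ∈ {2}; g ≡ 0 at y ∈ {3}; common: ∅.
  x = 3: f ≡ 0 at y ∈ {0}; g ≡ 0 at y ∈ {1}; common: ∅.
  x = 4: f ≡ 0 at y ∈ {3}; g ≡ 0 at y ∈ {3}; common: {3}.
Collecting: common zeros = {(0, 1), (4, 3)}, so the count is 2.
Comparison with the Bézout bound: 2 ≤ 2 = deg(f)·deg(g), as expected for curves with no common component (the bound is attained).


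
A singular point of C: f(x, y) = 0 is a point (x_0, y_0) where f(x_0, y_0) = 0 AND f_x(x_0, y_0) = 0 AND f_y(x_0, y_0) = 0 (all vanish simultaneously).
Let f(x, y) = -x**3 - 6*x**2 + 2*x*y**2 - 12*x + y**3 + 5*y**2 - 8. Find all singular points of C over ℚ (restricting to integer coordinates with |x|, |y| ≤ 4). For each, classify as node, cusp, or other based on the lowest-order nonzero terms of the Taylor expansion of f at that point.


Singular points: {(-2, 0)}; classification: cusp.

Compute partial derivatives:
  f_x = -3*x**2 - 12*x + 2*y**2 - 12.
  f_y = 4*x*y + 3*y**2 + 10*y.
Scan x_0 ∈ {−4, ..., 4}. For each x_0, f_y(x_0, y) is a polynomial in y; find its integer roots y ∈ {−4, ..., 4}, then test f_x and f at those candidates.
  x = -4: f_y(-4, y) = 3*y**2 - 6*y; vanishes at y ∈ {0, 2}. (-4, 0): f_x = -12 ≠ 0; (-4, 2): f_x = -4 ≠ 0.
  x = -3: f_y(-3, y) = 3*y**2 - 2*y; vanishes at y ∈ {0}. (-3, 0): f_x = -3 ≠ 0.
  x = -2: f_y(-2, y) = 3*y**2 + 2*y; vanishes at y ∈ {0}. (-2, 0): f_x = 0, f = 0 — SINGULAR.
  x = -1: f_y(-1, y) = 3*y**2 + 6*y; vanishes at y ∈ {-2, 0}. (-1, -2): f_x = 5 ≠ 0; (-1, 0): f_x = -3 ≠ 0.
  x = 0: f_y(0, y) = 3*y**2 + 10*y; vanishes at y ∈ {0}. (0, 0): f_x = -12 ≠ 0.
  x = 1: f_y(1, y) = 3*y**2 + 14*y; vanishes at y ∈ {0}. (1, 0): f_x = -27 ≠ 0.
  x = 2: f_y(2, y) = 3*y**2 + 18*y; vanishes at y ∈ {0}. (2, 0): f_x = -48 ≠ 0.
  x = 3: f_y(3, y) = 3*y**2 + 22*y; vanishes at y ∈ {0}. (3, 0): f_x = -75 ≠ 0.
  x = 4: f_y(4, y) = 3*y**2 + 26*y; vanishes at y ∈ {0}. (4, 0): f_x = -108 ≠ 0.
Only singular point on the grid: (-2, 0).
Classify: substitute x = -2 + u, y = 0 + v and expand: f = -u**3 + 2*u*v**2 + v**3 + v**2.
No constant or linear terms (consistent with a singular point). Quadratic part: v**2. Cubic part: -u**3 + 2*u*v**2 + v**3.
The quadratic part v**2 is a perfect square, so there is a single (double) tangent line v = 0, i.e. y = 0. Restricting the cubic part to that line (v = 0) leaves -u**3 ≠ 0, so f is not divisible by v and the branch is v² ≈ u**3 to lowest order — this is a cusp.
Classification: cusp.


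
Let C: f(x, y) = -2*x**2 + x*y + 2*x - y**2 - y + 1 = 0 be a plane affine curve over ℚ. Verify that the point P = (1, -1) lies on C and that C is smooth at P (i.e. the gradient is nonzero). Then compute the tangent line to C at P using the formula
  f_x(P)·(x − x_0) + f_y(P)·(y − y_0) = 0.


Tangent line at P: -3*x + 2*y + 5 = 0.

Step 1: f(1, -1) = 0, so P lies on C.
Step 2: partial derivatives
  f_x(x, y) = -4*x + y + 2, f_y(x, y) = x - 2*y - 1.
  f_x(P) = -3, f_y(P) = 2 (gradient nonzero, so P is smooth).
Step 3: tangent line at P: -3·(x − 1) + 2·(y − -1) = 0.
Expanding: -3*x + 2*y + 5 = 0.


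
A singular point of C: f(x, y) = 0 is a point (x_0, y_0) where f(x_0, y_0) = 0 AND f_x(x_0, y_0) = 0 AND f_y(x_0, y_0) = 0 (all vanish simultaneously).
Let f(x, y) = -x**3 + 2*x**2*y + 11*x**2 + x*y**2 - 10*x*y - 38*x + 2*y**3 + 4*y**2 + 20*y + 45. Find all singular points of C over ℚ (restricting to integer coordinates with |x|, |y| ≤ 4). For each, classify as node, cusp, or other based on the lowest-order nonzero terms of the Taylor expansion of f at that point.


Singular points: {(3, -1)}; classification: cusp.

Compute partial derivatives:
  f_x = -3*x**2 + 4*x*y + 22*x + y**2 - 10*y - 38.
  f_y = 2*x**2 + 2*x*y - 10*x + 6*y**2 + 8*y + 20.
Scan x_0 ∈ {−4, ..., 4}. For each x_0, f_y(x_0, y) is a polynomial in y; find its integer roots y ∈ {−4, ..., 4}, then test f_x and f at those candidates.
  x = -4: f_y(-4, y) = 6*y**2 + 92; no integer root y with |y| ≤ 4.
  x = -3: f_y(-3, y) = 6*y**2 + 2*y + 68; no integer root y with |y| ≤ 4.
  x = -2: f_y(-2, y) = 6*y**2 + 4*y + 48; no integer root y with |y| ≤ 4.
  x = -1: f_y(-1, y) = 6*y**2 + 6*y + 32; no integer root y with |y| ≤ 4.
  x = 0: f_y(0, y) = 6*y**2 + 8*y + 20; no integer root y with |y| ≤ 4.
  x = 1: f_y(1, y) = 6*y**2 + 10*y + 12; no integer root y with |y| ≤ 4.
  x = 2: f_y(2, y) = 6*y**2 + 12*y + 8; no integer root y with |y| ≤ 4.
  x = 3: f_y(3, y) = 6*y**2 + 14*y + 8; vanishes at y ∈ {-1}. (3, -1): f_x = 0, f = 0 — SINGULAR.
  x = 4: f_y(4, y) = 6*y**2 + 16*y + 12; no integer root y with |y| ≤ 4.
Only singular point on the grid: (3, -1).
Classify: substitute x = 3 + u, y = -1 + v and expand: f = -u**3 + 2*u**2*v + u*v**2 + 2*v**3 + v**2.
No constant or linear terms (consistent with a singular point). Quadratic part: v**2. Cubic part: -u**3 + 2*u**2*v + u*v**2 + 2*v**3.
The quadratic part v**2 is a perfect square, so there is a single (double) tangent line v = 0, i.e. y = -1. Restricting the cubic part to that line (v = 0) leaves -u**3 ≠ 0, so f is not divisible by v and the branch is v² ≈ u**3 to lowest order — this is a cusp.
Classification: cusp.


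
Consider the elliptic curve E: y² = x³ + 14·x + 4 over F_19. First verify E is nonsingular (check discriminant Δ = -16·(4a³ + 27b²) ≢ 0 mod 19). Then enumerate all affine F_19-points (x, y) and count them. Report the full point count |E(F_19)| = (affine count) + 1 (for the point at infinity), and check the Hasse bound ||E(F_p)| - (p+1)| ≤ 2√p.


Affine points = {(0, 2), (0, 17), (1, 0), (3, 4), (3, 15), (5, 3), (5, 16), (6, 0), (8, 1), (8, 18), (9, 2), (9, 17), (10, 2), (10, 17), (11, 8), (11, 11), (12, 0), (15, 6), (15, 13), (16, 7), (16, 12), (17, 5), (17, 14)}; affine count = 23; |E(F_19)| = 24.

Discriminant check: Δ ∝ 4a³ + 27b² = 4·14³ + 27·4² = 4·2744 + 27·16 ≡ 8 (mod 19). Nonzero ⇒ E is nonsingular.
For each x ∈ F_19, compute rhs = x³ + 14·x + 4 mod 19, then count y ∈ F_19 with y² ≡ rhs.
  x = 0: rhs = 4, matching y values: 2, 17 (2 points).
  x = 1: rhs = 0, matching y values: 0 (1 points).
  x = 2: rhs = 2, matching y values: none (0 points).
  x = 3: rhs = 16, matching y values: 4, 15 (2 points).
  x = 4: rhs = 10, matching y values: none (0 points).
  x = 5: rhs = 9, matching y values: 3, 16 (2 points).
  x = 6: rhs = 0, matching y values: 0 (1 points).
  x = 7: rhs = 8, matching y values: none (0 points).
  x = 8: rhs = 1, matching y values: 1, 18 (2 points).
  x = 9: rhs = 4, matching y values: 2, 17 (2 points).
  x = 10: rhs = 4, matching y values: 2, 17 (2 points).
  x = 11: rhs = 7, matching y values: 8, 11 (2 points).
  x = 12: rhs = 0, matching y values: 0 (1 points).
  x = 13: rhs = 8, matching y values: none (0 points).
  x = 14: rhs = 18, matching y values: none (0 points).
  x = 15: rhs = 17, matching y values: 6, 13 (2 points).
  x = 16: rhs = 11, matching y values: 7, 12 (2 points).
  x = 17: rhs = 6, matching y values: 5, 14 (2 points).
  x = 18: rhs = 8, matching y values: none (0 points).
Total affine count: 23.
Full point count |E(F_19)| = 23 + 1 = 24.
Hasse bound: |24 − (19+1)| = |4| = 4 ≤ 2√19 ≈ 8.7178 ✓.


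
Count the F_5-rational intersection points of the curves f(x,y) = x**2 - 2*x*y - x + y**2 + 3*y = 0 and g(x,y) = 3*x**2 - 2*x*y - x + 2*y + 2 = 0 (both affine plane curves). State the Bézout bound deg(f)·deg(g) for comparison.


Common zeros: {(3, 4)}; count = 1; Bézout bound = 4.

deg(f) = 2, deg(g) = 2, so Bézout bound = 4.
Scan x ∈ F_5. For each x, list the y ∈ F_5 with f(x, y) ≡ 0 and those with g(x, y) ≡ 0 (mod 5); the common zeros in that column are the intersection.
  x = 0: f ≡ 0 at y ∈ {0, 2}; g ≡ 0 at y ∈ {4}; common: ∅.
  x = 1: f ≡ 0 at y ∈ {0, 4}; g ≡ 0 at y ∈ ∅; common: ∅.
  x = 2: f ≡ 0 at y ∈ ∅; g ≡ 0 at y ∈ {1}; common: ∅.
  x = 3: f ≡ 0 at y ∈ {4}; g ≡ 0 at y ∈ {4}; common: {4}.
  x = 4: f ≡ 0 at y ∈ ∅; g ≡ 0 at y ∈ {1}; common: ∅.
Collecting: common zeros = {(3, 4)}, so the count is 1.
Comparison with the Bézout bound: 1 ≤ 4 = deg(f)·deg(g), as expected for curves with no common component (the affine F_5-count falls short of the bound because intersections may lie at infinity, over extension fields, or carry multiplicity).


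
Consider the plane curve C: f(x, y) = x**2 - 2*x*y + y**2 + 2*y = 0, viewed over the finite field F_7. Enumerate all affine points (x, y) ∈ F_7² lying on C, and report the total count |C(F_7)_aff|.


Affine F_7-points: {(0, 0), (0, 5), (2, 3), (2, 6), (3, 5), (3, 6), (4, 3)}; count = 7.

For each of the 49 pairs (x, y) ∈ F_7², evaluate f(x, y) mod 7. Record the zeros.
  x = 0: [0↦0, 1↦3, 2↦1, 3↦1, 4↦3, 5↦0, 6↦6]  zeros at y ∈ {0, 5}
  x = 1: [0↦1, 1↦2, 2↦5, 3↦3, 4↦3, 5↦5, 6↦2]  zeros at y ∈ ∅
  x = 2: [0↦4, 1↦3, 2↦4, 3↦0, 4↦5, 5↦5, 6↦0]  zeros at y ∈ {3, 6}
  x = 3: [0↦2, 1↦6, 2↦5, 3↦6, 4↦2, 5↦0, 6↦0]  zeros at y ∈ {5, 6}
  x = 4: [0↦2, 1↦4, 2↦1, 3↦0, 4↦1, 5↦4, 6↦2]  zeros at y ∈ {3}
  x = 5: [0↦4, 1↦4, 2↦6, 3↦3, 4↦2, 5↦3, 6↦6]  zeros at y ∈ ∅
  x = 6: [0↦1, 1↦6, 2↦6, 3↦1, 4↦5, 5↦4, 6↦5]  zeros at y ∈ ∅
Collecting zeros: affine points = {(0, 0), (0, 5), (2, 3), (2, 6), (3, 5), (3, 6), (4, 3)}.
Total count |C(F_7)_aff| = 7.


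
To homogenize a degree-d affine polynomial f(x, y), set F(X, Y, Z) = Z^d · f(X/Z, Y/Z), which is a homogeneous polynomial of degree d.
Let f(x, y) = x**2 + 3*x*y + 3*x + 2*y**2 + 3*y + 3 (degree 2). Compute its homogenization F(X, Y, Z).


F(X, Y, Z) = X**2 + 3*X*Y + 3*X*Z + 2*Y**2 + 3*Y*Z + 3*Z**2

deg(f) = 2.
Substitute x = X/Z, y = Y/Z into f, then multiply by Z^2.
  monomial 1·x^2·y^0 ↦ 1·X^2·Y^0·Z^0.
  monomial 3·x^1·y^1 ↦ 3·X^1·Y^1·Z^0.
  monomial 3·x^1·y^0 ↦ 3·X^1·Y^0·Z^1.
  monomial 2·x^0·y^2 ↦ 2·X^0·Y^2·Z^0.
  monomial 3·x^0·y^1 ↦ 3·X^0·Y^1·Z^1.
  monomial 3·x^0·y^0 ↦ 3·X^0·Y^0·Z^2.
Collecting: F(X, Y, Z) = X**2 + 3*X*Y + 3*X*Z + 2*Y**2 + 3*Y*Z + 3*Z**2.


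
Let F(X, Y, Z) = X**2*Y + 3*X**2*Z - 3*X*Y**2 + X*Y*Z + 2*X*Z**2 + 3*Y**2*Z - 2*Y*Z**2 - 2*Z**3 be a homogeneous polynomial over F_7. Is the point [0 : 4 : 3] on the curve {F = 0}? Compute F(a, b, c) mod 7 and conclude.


F(0,4,3) ≡ 4 (mod 7); P is NOT on the curve.

Evaluate F(0, 4, 3) term-by-term (mod 7).
  X**2*Y ↦ 1·0·4·1 = 0
  3*X**2*Z ↦ 3·0·1·3 = 0
  -3*X*Y**2 ↦ -3·0·16·1 = 0
  X*Y*Z ↦ 1·0·4·3 = 0
  2*X*Z**2 ↦ 2·0·1·9 = 0
  3*Y**2*Z ↦ 3·1·16·3 = 144
  -2*Y*Z**2 ↦ -2·1·4·9 = -72
  -2*Z**3 ↦ -2·1·1·27 = -54
Sum: F(0, 4, 3) = (0) + (0) + (0) + (0) + (0) + (144) + (-72) + (-54) = 18.
Reducing mod 7: 18 ≡ 4 (mod 7).
Since F(a, b, c) ≡ 4 ≠ 0 (mod 7), P does NOT lie on the curve.


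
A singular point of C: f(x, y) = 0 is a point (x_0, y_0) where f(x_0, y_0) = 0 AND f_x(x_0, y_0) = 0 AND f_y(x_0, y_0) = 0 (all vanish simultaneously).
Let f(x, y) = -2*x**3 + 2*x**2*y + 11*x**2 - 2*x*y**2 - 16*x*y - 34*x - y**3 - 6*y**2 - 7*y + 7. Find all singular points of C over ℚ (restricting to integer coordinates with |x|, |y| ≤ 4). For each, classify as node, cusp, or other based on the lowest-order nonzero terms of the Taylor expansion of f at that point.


Singular points: {(1, -3)}; classification: node.

Compute partial derivatives:
  f_x = -6*x**2 + 4*x*y + 22*x - 2*y**2 - 16*y - 34.
  f_y = 2*x**2 - 4*x*y - 16*x - 3*y**2 - 12*y - 7.
Scan x_0 ∈ {−4, ..., 4}. For each x_0, f_y(x_0, y) is a polynomial in y; find its integer roots y ∈ {−4, ..., 4}, then test f_x and f at those candidates.
  x = -4: f_y(-4, y) = -3*y**2 + 4*y + 89; no integer root y with |y| ≤ 4.
  x = -3: f_y(-3, y) = 59 - 3*y**2; no integer root y with |y| ≤ 4.
  x = -2: f_y(-2, y) = -3*y**2 - 4*y + 33; no integer root y with |y| ≤ 4.
  x = -1: f_y(-1, y) = -3*y**2 - 8*y + 11; vanishes at y ∈ {1}. (-1, 1): f_x = -84 ≠ 0.
  x = 0: f_y(0, y) = -3*y**2 - 12*y - 7; no integer root y with |y| ≤ 4.
  x = 1: f_y(1, y) = -3*y**2 - 16*y - 21; vanishes at y ∈ {-3}. (1, -3): f_x = 0, f = 0 — SINGULAR.
  x = 2: f_y(2, y) = -3*y**2 - 20*y - 31; no integer root y with |y| ≤ 4.
  x = 3: f_y(3, y) = -3*y**2 - 24*y - 37; no integer root y with |y| ≤ 4.
  x = 4: f_y(4, y) = -3*y**2 - 28*y - 39; no integer root y with |y| ≤ 4.
Only singular point on the grid: (1, -3).
Classify: substitute x = 1 + u, y = -3 + v and expand: f = -2*u**3 + 2*u**2*v - u**2 - 2*u*v**2 - v**3 + v**2.
No constant or linear terms (consistent with a singular point). Quadratic part: -u**2 + v**2. Cubic part: -2*u**3 + 2*u**2*v - 2*u*v**2 - v**3.
The quadratic part v**2 - u**2 = (v − u)(v + u) splits into two distinct linear factors, so there are two distinct tangent lines y − -3 = ±(x − 1) — this is a node (ordinary double point).
Classification: node.


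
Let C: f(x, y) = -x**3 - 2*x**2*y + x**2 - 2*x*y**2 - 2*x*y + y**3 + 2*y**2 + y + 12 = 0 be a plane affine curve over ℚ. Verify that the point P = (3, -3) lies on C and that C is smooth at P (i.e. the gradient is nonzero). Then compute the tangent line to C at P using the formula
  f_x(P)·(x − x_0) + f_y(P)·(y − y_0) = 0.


Tangent line at P: 3*x + 28*y + 75 = 0.

Step 1: f(3, -3) = 0, so P lies on C.
Step 2: partial derivatives
  f_x(x, y) = -3*x**2 - 4*x*y + 2*x - 2*y**2 - 2*y, f_y(x, y) = -2*x**2 - 4*x*y - 2*x + 3*y**2 + 4*y + 1.
  f_x(P) = 3, f_y(P) = 28 (gradient nonzero, so P is smooth).
Step 3: tangent line at P: 3·(x − 3) + 28·(y − -3) = 0.
Expanding: 3*x + 28*y + 75 = 0.


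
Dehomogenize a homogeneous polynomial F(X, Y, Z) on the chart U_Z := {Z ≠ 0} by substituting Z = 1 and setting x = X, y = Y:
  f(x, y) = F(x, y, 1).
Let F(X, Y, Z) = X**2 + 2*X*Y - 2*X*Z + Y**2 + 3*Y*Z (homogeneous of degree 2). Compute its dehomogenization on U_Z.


f(x, y) = x**2 + 2*x*y - 2*x + y**2 + 3*y

On U_Z we set Z = 1. Each monomial c·X^i·Y^j·Z^k in F becomes c·x^i·y^j·1^k = c·x^i·y^j.
Substituting Z = 1: F(X, Y, 1) = x**2 + 2*x*y - 2*x + y**2 + 3*y.
Note: deg(f) ≤ deg(F) = 2; strict inequality happens when F is divisible by Z (lost terms).


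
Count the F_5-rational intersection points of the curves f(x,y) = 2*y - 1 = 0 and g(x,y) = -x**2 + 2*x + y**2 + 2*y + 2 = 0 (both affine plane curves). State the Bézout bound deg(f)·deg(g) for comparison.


Common zeros: ∅; count = 0; Bézout bound = 2.

deg(f) = 1, deg(g) = 2, so Bézout bound = 2.
Scan x ∈ F_5. For each x, list the y ∈ F_5 with f(x, y) ≡ 0 and those with g(x, y) ≡ 0 (mod 5); the common zeros in that column are the intersection.
  x = 0: f ≡ 0 at y ∈ {3}; g ≡ 0 at y ∈ {1, 2}; common: ∅.
  x = 1: f ≡ 0 at y ∈ {3}; g ≡ 0 at y ∈ ∅; common: ∅.
  x = 2: f ≡ 0 at y ∈ {3}; g ≡ 0 at y ∈ {1, 2}; common: ∅.
  x = 3: f ≡ 0 at y ∈ {3}; g ≡ 0 at y ∈ ∅; common: ∅.
  x = 4: f ≡ 0 at y ∈ {3}; g ≡ 0 at y ∈ ∅; common: ∅.
Collecting: common zeros = ∅, so the count is 0.
Comparison with the Bézout bound: 0 ≤ 2 = deg(f)·deg(g), as expected for curves with no common component (the affine F_5-count falls short of the bound because intersections may lie at infinity, over extension fields, or carry multiplicity).


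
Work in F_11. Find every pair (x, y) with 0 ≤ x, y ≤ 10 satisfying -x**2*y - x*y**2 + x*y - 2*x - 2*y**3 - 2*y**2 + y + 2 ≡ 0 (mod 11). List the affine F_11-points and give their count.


Affine F_11-points: {(0, 4), (1, 0), (2, 4), (2, 7), (2, 9), (5, 5), (6, 5), (7, 10), (8, 10), (9, 7), (10, 1)}; count = 11.

For each of the 121 pairs (x, y) ∈ F_11², evaluate f(x, y) mod 11. Record the zeros.
  x = 0: [0↦2, 1↦10, 2↦2, 3↦10, 4↦0, 5↦4, 6↦10, 7↦6, 8↦2, 9↦8, 10↦1]  zeros at y ∈ {4}
  x = 1: [0↦0, 1↦7, 2↦7, 3↦10, 4↦4, 5↦10, 6↦5, 7↦10, 8↦2, 9↦2, 10↦9]  zeros at y ∈ {0}
  x = 2: [0↦9, 1↦2, 2↦8, 3↦4, 4↦0, 5↦6, 6↦10, 7↦0, 8↦8, 9↦0, 10↦8]  zeros at y ∈ {4, 7, 9}
  x = 3: [0↦7, 1↦6, 2↦5, 3↦3, 4↦10, 5↦3, 6↦3, 7↦9, 8↦9, 9↦2, 10↦9]  zeros at y ∈ ∅
  x = 4: [0↦5, 1↦8, 2↦9, 3↦7, 4↦1, 5↦1, 6↦6, 7↦4, 8↦5, 9↦8, 10↦1]  zeros at y ∈ ∅
  x = 5: [0↦3, 1↦8, 2↦9, 3↦5, 4↦6, 5↦0, 6↦8, 7↦7, 8↦7, 9↦7, 10↦6]  zeros at y ∈ {5}
  x = 6: [0↦1, 1↦6, 2↦5, 3↦8, 4↦3, 5↦0, 6↦9, 7↦7, 8↦4, 9↦10, 10↦2]  zeros at y ∈ {5}
  x = 7: [0↦10, 1↦2, 2↦8, 3↦5, 4↦3, 5↦1, 6↦9, 7↦4, 8↦7, 9↦6, 10↦0]  zeros at y ∈ {10}
  x = 8: [0↦8, 1↦7, 2↦7, 3↦7, 4↦6, 5↦3, 6↦8, 7↦9, 8↦5, 9↦6, 10↦0]  zeros at y ∈ {10}
  x = 9: [0↦6, 1↦10, 2↦2, 3↦3, 4↦1, 5↦6, 6↦6, 7↦0, 8↦9, 9↦10, 10↦2]  zeros at y ∈ {7}
  x = 10: [0↦4, 1↦0, 2↦4, 3↦4, 4↦10, 5↦10, 6↦3, 7↦10, 8↦8, 9↦7, 10↦6]  zeros at y ∈ {1}
Collecting zeros: affine points = {(0, 4), (1, 0), (2, 4), (2, 7), (2, 9), (5, 5), (6, 5), (7, 10), (8, 10), (9, 7), (10, 1)}.
Total count |C(F_11)_aff| = 11.


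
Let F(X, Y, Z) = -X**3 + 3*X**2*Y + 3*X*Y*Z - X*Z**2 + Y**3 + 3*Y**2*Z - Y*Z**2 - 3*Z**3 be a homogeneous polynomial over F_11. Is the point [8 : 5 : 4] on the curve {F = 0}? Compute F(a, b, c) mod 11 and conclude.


F(8,5,4) ≡ 7 (mod 11); P is NOT on the curve.

Evaluate F(8, 5, 4) term-by-term (mod 11).
  -X**3 ↦ -1·512·1·1 = -512
  3*X**2*Y ↦ 3·64·5·1 = 960
  3*X*Y*Z ↦ 3·8·5·4 = 480
  -X*Z**2 ↦ -1·8·1·16 = -128
  Y**3 ↦ 1·1·125·1 = 125
  3*Y**2*Z ↦ 3·1·25·4 = 300
  -Y*Z**2 ↦ -1·1·5·16 = -80
  -3*Z**3 ↦ -3·1·1·64 = -192
Sum: F(8, 5, 4) = (-512) + (960) + (480) + (-128) + (125) + (300) + (-80) + (-192) = 953.
Reducing mod 11: 953 ≡ 7 (mod 11).
Since F(a, b, c) ≡ 7 ≠ 0 (mod 11), P does NOT lie on the curve.


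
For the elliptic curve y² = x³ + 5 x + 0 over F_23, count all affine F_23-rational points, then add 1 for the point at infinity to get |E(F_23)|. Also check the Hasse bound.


Affine points = {(0, 0), (1, 11), (1, 12), (2, 8), (2, 15), (5, 9), (5, 14), (6, 4), (6, 19), (8, 0), (11, 11), (11, 12), (13, 10), (13, 13), (14, 10), (14, 13), (15, 0), (16, 6), (16, 17), (19, 10), (19, 13), (20, 2), (20, 21)}; affine count = 23; |E(F_23)| = 24.

Discriminant check: Δ ∝ 4a³ + 27b² = 4·5³ + 27·0² = 4·125 + 27·0 ≡ 17 (mod 23). Nonzero ⇒ E is nonsingular.
For each x ∈ F_23, compute rhs = x³ + 5·x + 0 mod 23, then count y ∈ F_23 with y² ≡ rhs.
  x = 0: rhs = 0, matching y values: 0 (1 points).
  x = 1: rhs = 6, matching y values: 11, 12 (2 points).
  x = 2: rhs = 18, matching y values: 8, 15 (2 points).
  x = 3: rhs = 19, matching y values: none (0 points).
  x = 4: rhs = 15, matching y values: none (0 points).
  x = 5: rhs = 12, matching y values: 9, 14 (2 points).
  x = 6: rhs = 16, matching y values: 4, 19 (2 points).
  x = 7: rhs = 10, matching y values: none (0 points).
  x = 8: rhs = 0, matching y values: 0 (1 points).
  x = 9: rhs = 15, matching y values: none (0 points).
  x = 10: rhs = 15, matching y values: none (0 points).
  x = 11: rhs = 6, matching y values: 11, 12 (2 points).
  x = 12: rhs = 17, matching y values: none (0 points).
  x = 13: rhs = 8, matching y values: 10, 13 (2 points).
  x = 14: rhs = 8, matching y values: 10, 13 (2 points).
  x = 15: rhs = 0, matching y values: 0 (1 points).
  x = 16: rhs = 13, matching y values: 6, 17 (2 points).
  x = 17: rhs = 7, matching y values: none (0 points).
  x = 18: rhs = 11, matching y values: none (0 points).
  x = 19: rhs = 8, matching y values: 10, 13 (2 points).
  x = 20: rhs = 4, matching y values: 2, 21 (2 points).
  x = 21: rhs = 5, matching y values: none (0 points).
  x = 22: rhs = 17, matching y values: none (0 points).
Total affine count: 23.
Full point count |E(F_23)| = 23 + 1 = 24.
Hasse bound: |24 − (23+1)| = |0| = 0 ≤ 2√23 ≈ 9.5917 ✓.


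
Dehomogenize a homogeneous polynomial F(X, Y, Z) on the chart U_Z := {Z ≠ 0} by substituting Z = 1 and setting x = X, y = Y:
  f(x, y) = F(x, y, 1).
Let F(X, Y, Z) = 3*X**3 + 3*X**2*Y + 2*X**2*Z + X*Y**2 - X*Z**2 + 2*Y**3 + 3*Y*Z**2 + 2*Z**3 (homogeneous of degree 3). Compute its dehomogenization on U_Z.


f(x, y) = 3*x**3 + 3*x**2*y + 2*x**2 + x*y**2 - x + 2*y**3 + 3*y + 2

On U_Z we set Z = 1. Each monomial c·X^i·Y^j·Z^k in F becomes c·x^i·y^j·1^k = c·x^i·y^j.
Substituting Z = 1: F(X, Y, 1) = 3*x**3 + 3*x**2*y + 2*x**2 + x*y**2 - x + 2*y**3 + 3*y + 2.
Note: deg(f) ≤ deg(F) = 3; strict inequality happens when F is divisible by Z (lost terms).


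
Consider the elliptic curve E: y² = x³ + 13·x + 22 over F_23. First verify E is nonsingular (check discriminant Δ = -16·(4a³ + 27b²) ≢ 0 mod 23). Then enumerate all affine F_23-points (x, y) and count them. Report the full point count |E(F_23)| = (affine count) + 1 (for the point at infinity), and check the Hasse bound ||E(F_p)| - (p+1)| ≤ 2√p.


Affine points = {(1, 6), (1, 17), (4, 0), (10, 5), (10, 18), (11, 1), (11, 22), (14, 2), (14, 21), (15, 2), (15, 21), (16, 5), (16, 18), (17, 2), (17, 21), (18, 4), (18, 19), (20, 5), (20, 18), (22, 10), (22, 13)}; affine count = 21; |E(F_23)| = 22.

Discriminant check: Δ ∝ 4a³ + 27b² = 4·13³ + 27·22² = 4·2197 + 27·484 ≡ 6 (mod 23). Nonzero ⇒ E is nonsingular.
For each x ∈ F_23, compute rhs = x³ + 13·x + 22 mod 23, then count y ∈ F_23 with y² ≡ rhs.
  x = 0: rhs = 22, matching y values: none (0 points).
  x = 1: rhs = 13, matching y values: 6, 17 (2 points).
  x = 2: rhs = 10, matching y values: none (0 points).
  x = 3: rhs = 19, matching y values: none (0 points).
  x = 4: rhs = 0, matching y values: 0 (1 points).
  x = 5: rhs = 5, matching y values: none (0 points).
  x = 6: rhs = 17, matching y values: none (0 points).
  x = 7: rhs = 19, matching y values: none (0 points).
  x = 8: rhs = 17, matching y values: none (0 points).
  x = 9: rhs = 17, matching y values: none (0 points).
  x = 10: rhs = 2, matching y values: 5, 18 (2 points).
  x = 11: rhs = 1, matching y values: 1, 22 (2 points).
  x = 12: rhs = 20, matching y values: none (0 points).
  x = 13: rhs = 19, matching y values: none (0 points).
  x = 14: rhs = 4, matching y values: 2, 21 (2 points).
  x = 15: rhs = 4, matching y values: 2, 21 (2 points).
  x = 16: rhs = 2, matching y values: 5, 18 (2 points).
  x = 17: rhs = 4, matching y values: 2, 21 (2 points).
  x = 18: rhs = 16, matching y values: 4, 19 (2 points).
  x = 19: rhs = 21, matching y values: none (0 points).
  x = 20: rhs = 2, matching y values: 5, 18 (2 points).
  x = 21: rhs = 11, matching y values: none (0 points).
  x = 22: rhs = 8, matching y values: 10, 13 (2 points).
Total affine count: 21.
Full point count |E(F_23)| = 21 + 1 = 22.
Hasse bound: |22 − (23+1)| = |-2| = 2 ≤ 2√23 ≈ 9.5917 ✓.


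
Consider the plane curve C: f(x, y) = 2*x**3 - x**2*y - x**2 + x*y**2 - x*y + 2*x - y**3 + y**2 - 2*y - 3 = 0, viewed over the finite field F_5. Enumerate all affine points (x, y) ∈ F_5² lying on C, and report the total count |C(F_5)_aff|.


Affine F_5-points: {(0, 1), (1, 0), (2, 4), (3, 3), (4, 2), (4, 4)}; count = 6.

For each of the 25 pairs (x, y) ∈ F_5², evaluate f(x, y) mod 5. Record the zeros.
  x = 0: [0↦2, 1↦0, 2↦4, 3↦3, 4↦1]  zeros at y ∈ {1}
  x = 1: [0↦0, 1↦2, 2↦2, 3↦4, 4↦2]  zeros at y ∈ {0}
  x = 2: [0↦3, 1↦2, 2↦1, 3↦4, 4↦0]  zeros at y ∈ {4}
  x = 3: [0↦3, 1↦2, 2↦3, 3↦0, 4↦2]  zeros at y ∈ {3}
  x = 4: [0↦2, 1↦4, 2↦0, 3↦4, 4↦0]  zeros at y ∈ {2, 4}
Collecting zeros: affine points = {(0, 1), (1, 0), (2, 4), (3, 3), (4, 2), (4, 4)}.
Total count |C(F_5)_aff| = 6.


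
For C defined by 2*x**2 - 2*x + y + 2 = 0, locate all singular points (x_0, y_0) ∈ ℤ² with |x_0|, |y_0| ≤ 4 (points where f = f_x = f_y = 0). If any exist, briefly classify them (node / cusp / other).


No singular points in the scanned grid; C is smooth there.

Compute partial derivatives:
  f_x = 4*x - 2.
  f_y = 1.
f_y = 1 is a nonzero constant, so f_y never vanishes: no point (x, y) can satisfy f = f_x = f_y = 0. In particular no (x, y) ∈ {−4, ..., 4}² is singular; the curve is smooth.


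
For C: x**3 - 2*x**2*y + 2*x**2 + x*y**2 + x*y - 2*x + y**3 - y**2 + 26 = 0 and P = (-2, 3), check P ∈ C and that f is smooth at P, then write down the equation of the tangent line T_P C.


Tangent line at P: 38*x - y + 79 = 0.

Step 1: f(-2, 3) = 0, so P lies on C.
Step 2: partial derivatives
  f_x(x, y) = 3*x**2 - 4*x*y + 4*x + y**2 + y - 2, f_y(x, y) = -2*x**2 + 2*x*y + x + 3*y**2 - 2*y.
  f_x(P) = 38, f_y(P) = -1 (gradient nonzero, so P is smooth).
Step 3: tangent line at P: 38·(x − -2) + -1·(y − 3) = 0.
Expanding: 38*x - y + 79 = 0.


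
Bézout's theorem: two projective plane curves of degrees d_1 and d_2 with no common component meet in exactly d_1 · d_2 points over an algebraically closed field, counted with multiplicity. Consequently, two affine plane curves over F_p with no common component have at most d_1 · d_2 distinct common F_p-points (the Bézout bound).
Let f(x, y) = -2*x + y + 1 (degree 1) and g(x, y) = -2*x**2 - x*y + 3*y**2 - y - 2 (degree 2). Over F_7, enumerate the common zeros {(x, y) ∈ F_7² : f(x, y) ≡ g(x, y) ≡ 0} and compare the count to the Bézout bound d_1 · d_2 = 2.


Common zeros: {(3, 5)}; count = 1; Bézout bound = 2.

deg(f) = 1, deg(g) = 2, so Bézout bound = 2.
Scan x ∈ F_7. For each x, list the y ∈ F_7 with f(x, y) ≡ 0 and those with g(x, y) ≡ 0 (mod 7); the common zeros in that column are the intersection.
  x = 0: f ≡ 0 at y ∈ {6}; g ≡ 0 at y ∈ {1, 4}; common: ∅.
  x = 1: f ≡ 0 at y ∈ {1}; g ≡ 0 at y ∈ ∅; common: ∅.
  x = 2: f ≡ 0 at y ∈ {3}; g ≡ 0 at y ∈ ∅; common: ∅.
  x = 3: f ≡ 0 at y ∈ {5}; g ≡ 0 at y ∈ {1, 5}; common: {5}.
  x = 4: f ≡ 0 at y ∈ {0}; g ≡ 0 at y ∈ ∅; common: ∅.
  x = 5: f ≡ 0 at y ∈ {2}; g ≡ 0 at y ∈ {4, 5}; common: ∅.
  x = 6: f ≡ 0 at y ∈ {4}; g ≡ 0 at y ∈ ∅; common: ∅.
Collecting: common zeros = {(3, 5)}, so the count is 1.
Comparison with the Bézout bound: 1 ≤ 2 = deg(f)·deg(g), as expected for curves with no common component (the affine F_7-count falls short of the bound because intersections may lie at infinity, over extension fields, or carry multiplicity).


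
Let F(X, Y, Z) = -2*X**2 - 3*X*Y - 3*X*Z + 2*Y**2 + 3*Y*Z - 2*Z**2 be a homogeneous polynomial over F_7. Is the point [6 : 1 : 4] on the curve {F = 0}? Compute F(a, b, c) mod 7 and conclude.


F(6,1,4) ≡ 2 (mod 7); P is NOT on the curve.

Evaluate F(6, 1, 4) term-by-term (mod 7).
  -2*X**2 ↦ -2·36·1·1 = -72
  -3*X*Y ↦ -3·6·1·1 = -18
  -3*X*Z ↦ -3·6·1·4 = -72
  2*Y**2 ↦ 2·1·1·1 = 2
  3*Y*Z ↦ 3·1·1·4 = 12
  -2*Z**2 ↦ -2·1·1·16 = -32
Sum: F(6, 1, 4) = (-72) + (-18) + (-72) + (2) + (12) + (-32) = -180.
Reducing mod 7: -180 ≡ 2 (mod 7).
Since F(a, b, c) ≡ 2 ≠ 0 (mod 7), P does NOT lie on the curve.


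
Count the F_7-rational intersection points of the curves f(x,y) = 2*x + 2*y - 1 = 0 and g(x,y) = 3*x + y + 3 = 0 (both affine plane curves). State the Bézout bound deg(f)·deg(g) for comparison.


Common zeros: {(0, 4)}; count = 1; Bézout bound = 1.

deg(f) = 1, deg(g) = 1, so Bézout bound = 1.
Scan x ∈ F_7. For each x, list the y ∈ F_7 with f(x, y) ≡ 0 and those with g(x, y) ≡ 0 (mod 7); the common zeros in that column are the intersection.
  x = 0: f ≡ 0 at y ∈ {4}; g ≡ 0 at y ∈ {4}; common: {4}.
  x = 1: f ≡ 0 at y ∈ {3}; g ≡ 0 at y ∈ {1}; common: ∅.
  x = 2: f ≡ 0 at y ∈ {2}; g ≡ 0 at y ∈ {5}; common: ∅.
  x = 3: f ≡ 0 at y ∈ {1}; g ≡ 0 at y ∈ {2}; common: ∅.
  x = 4: f ≡ 0 at y ∈ {0}; g ≡ 0 at y ∈ {6}; common: ∅.
  x = 5: f ≡ 0 at y ∈ {6}; g ≡ 0 at y ∈ {3}; common: ∅.
  x = 6: f ≡ 0 at y ∈ {5}; g ≡ 0 at y ∈ {0}; common: ∅.
Collecting: common zeros = {(0, 4)}, so the count is 1.
Comparison with the Bézout bound: 1 ≤ 1 = deg(f)·deg(g), as expected for curves with no common component (the bound is attained).
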